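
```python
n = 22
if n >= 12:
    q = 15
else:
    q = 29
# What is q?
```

Trace (tracking q):
n = 22  # -> n = 22
if n >= 12:  # condition is True
    q = 15  # -> q = 15

Answer: 15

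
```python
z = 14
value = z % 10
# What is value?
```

Answer: 4

Derivation:
Trace (tracking value):
z = 14  # -> z = 14
value = z % 10  # -> value = 4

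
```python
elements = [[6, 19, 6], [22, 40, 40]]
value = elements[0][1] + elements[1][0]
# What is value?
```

Trace (tracking value):
elements = [[6, 19, 6], [22, 40, 40]]  # -> elements = [[6, 19, 6], [22, 40, 40]]
value = elements[0][1] + elements[1][0]  # -> value = 41

Answer: 41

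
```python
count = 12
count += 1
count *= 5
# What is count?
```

Trace (tracking count):
count = 12  # -> count = 12
count += 1  # -> count = 13
count *= 5  # -> count = 65

Answer: 65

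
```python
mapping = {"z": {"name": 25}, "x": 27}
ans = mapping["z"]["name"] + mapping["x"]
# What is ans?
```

Trace (tracking ans):
mapping = {'z': {'name': 25}, 'x': 27}  # -> mapping = {'z': {'name': 25}, 'x': 27}
ans = mapping['z']['name'] + mapping['x']  # -> ans = 52

Answer: 52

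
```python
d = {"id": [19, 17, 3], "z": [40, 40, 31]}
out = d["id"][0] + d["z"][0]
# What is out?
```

Trace (tracking out):
d = {'id': [19, 17, 3], 'z': [40, 40, 31]}  # -> d = {'id': [19, 17, 3], 'z': [40, 40, 31]}
out = d['id'][0] + d['z'][0]  # -> out = 59

Answer: 59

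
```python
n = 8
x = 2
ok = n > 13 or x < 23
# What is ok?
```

Answer: True

Derivation:
Trace (tracking ok):
n = 8  # -> n = 8
x = 2  # -> x = 2
ok = n > 13 or x < 23  # -> ok = True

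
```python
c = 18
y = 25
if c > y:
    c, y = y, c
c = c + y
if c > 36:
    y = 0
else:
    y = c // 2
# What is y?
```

Trace (tracking y):
c = 18  # -> c = 18
y = 25  # -> y = 25
if c > y:  # condition is False
c = c + y  # -> c = 43
if c > 36:  # condition is True
    y = 0  # -> y = 0

Answer: 0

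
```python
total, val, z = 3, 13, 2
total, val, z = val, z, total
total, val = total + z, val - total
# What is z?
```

Answer: 3

Derivation:
Trace (tracking z):
total, val, z = (3, 13, 2)  # -> total = 3, val = 13, z = 2
total, val, z = (val, z, total)  # -> total = 13, val = 2, z = 3
total, val = (total + z, val - total)  # -> total = 16, val = -11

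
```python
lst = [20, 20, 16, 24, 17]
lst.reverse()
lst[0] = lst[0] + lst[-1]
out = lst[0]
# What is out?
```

Trace (tracking out):
lst = [20, 20, 16, 24, 17]  # -> lst = [20, 20, 16, 24, 17]
lst.reverse()  # -> lst = [17, 24, 16, 20, 20]
lst[0] = lst[0] + lst[-1]  # -> lst = [37, 24, 16, 20, 20]
out = lst[0]  # -> out = 37

Answer: 37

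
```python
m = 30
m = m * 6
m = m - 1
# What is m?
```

Answer: 179

Derivation:
Trace (tracking m):
m = 30  # -> m = 30
m = m * 6  # -> m = 180
m = m - 1  # -> m = 179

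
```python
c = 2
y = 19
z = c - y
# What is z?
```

Answer: -17

Derivation:
Trace (tracking z):
c = 2  # -> c = 2
y = 19  # -> y = 19
z = c - y  # -> z = -17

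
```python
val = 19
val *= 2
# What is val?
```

Answer: 38

Derivation:
Trace (tracking val):
val = 19  # -> val = 19
val *= 2  # -> val = 38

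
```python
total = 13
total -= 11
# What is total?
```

Answer: 2

Derivation:
Trace (tracking total):
total = 13  # -> total = 13
total -= 11  # -> total = 2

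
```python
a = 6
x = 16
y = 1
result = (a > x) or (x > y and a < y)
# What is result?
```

Answer: False

Derivation:
Trace (tracking result):
a = 6  # -> a = 6
x = 16  # -> x = 16
y = 1  # -> y = 1
result = a > x or (x > y and a < y)  # -> result = False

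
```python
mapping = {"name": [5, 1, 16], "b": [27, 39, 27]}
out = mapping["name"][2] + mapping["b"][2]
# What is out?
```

Trace (tracking out):
mapping = {'name': [5, 1, 16], 'b': [27, 39, 27]}  # -> mapping = {'name': [5, 1, 16], 'b': [27, 39, 27]}
out = mapping['name'][2] + mapping['b'][2]  # -> out = 43

Answer: 43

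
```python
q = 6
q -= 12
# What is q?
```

Answer: -6

Derivation:
Trace (tracking q):
q = 6  # -> q = 6
q -= 12  # -> q = -6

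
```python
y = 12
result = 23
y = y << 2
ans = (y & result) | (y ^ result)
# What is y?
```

Answer: 48

Derivation:
Trace (tracking y):
y = 12  # -> y = 12
result = 23  # -> result = 23
y = y << 2  # -> y = 48
ans = y & result | y ^ result  # -> ans = 55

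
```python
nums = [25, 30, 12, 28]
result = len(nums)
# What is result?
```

Trace (tracking result):
nums = [25, 30, 12, 28]  # -> nums = [25, 30, 12, 28]
result = len(nums)  # -> result = 4

Answer: 4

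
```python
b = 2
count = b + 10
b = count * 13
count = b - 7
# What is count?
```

Trace (tracking count):
b = 2  # -> b = 2
count = b + 10  # -> count = 12
b = count * 13  # -> b = 156
count = b - 7  # -> count = 149

Answer: 149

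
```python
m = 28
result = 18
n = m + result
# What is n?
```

Answer: 46

Derivation:
Trace (tracking n):
m = 28  # -> m = 28
result = 18  # -> result = 18
n = m + result  # -> n = 46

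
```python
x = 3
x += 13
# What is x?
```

Answer: 16

Derivation:
Trace (tracking x):
x = 3  # -> x = 3
x += 13  # -> x = 16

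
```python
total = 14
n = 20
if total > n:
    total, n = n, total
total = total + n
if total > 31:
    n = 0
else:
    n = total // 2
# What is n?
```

Answer: 0

Derivation:
Trace (tracking n):
total = 14  # -> total = 14
n = 20  # -> n = 20
if total > n:  # condition is False
total = total + n  # -> total = 34
if total > 31:  # condition is True
    n = 0  # -> n = 0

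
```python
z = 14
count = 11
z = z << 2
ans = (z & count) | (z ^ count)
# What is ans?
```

Answer: 59

Derivation:
Trace (tracking ans):
z = 14  # -> z = 14
count = 11  # -> count = 11
z = z << 2  # -> z = 56
ans = z & count | z ^ count  # -> ans = 59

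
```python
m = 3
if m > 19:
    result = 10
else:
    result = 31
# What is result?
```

Answer: 31

Derivation:
Trace (tracking result):
m = 3  # -> m = 3
if m > 19:  # condition is False
else:
    result = 31  # -> result = 31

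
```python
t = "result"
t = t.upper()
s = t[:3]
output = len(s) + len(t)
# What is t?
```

Trace (tracking t):
t = 'result'  # -> t = 'result'
t = t.upper()  # -> t = 'RESULT'
s = t[:3]  # -> s = 'RES'
output = len(s) + len(t)  # -> output = 9

Answer: 'RESULT'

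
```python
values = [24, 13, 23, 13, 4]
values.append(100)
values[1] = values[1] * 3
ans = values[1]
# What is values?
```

Answer: [24, 39, 23, 13, 4, 100]

Derivation:
Trace (tracking values):
values = [24, 13, 23, 13, 4]  # -> values = [24, 13, 23, 13, 4]
values.append(100)  # -> values = [24, 13, 23, 13, 4, 100]
values[1] = values[1] * 3  # -> values = [24, 39, 23, 13, 4, 100]
ans = values[1]  # -> ans = 39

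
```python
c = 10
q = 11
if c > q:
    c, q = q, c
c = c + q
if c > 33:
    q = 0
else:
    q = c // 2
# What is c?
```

Trace (tracking c):
c = 10  # -> c = 10
q = 11  # -> q = 11
if c > q:  # condition is False
c = c + q  # -> c = 21
if c > 33:  # condition is False
else:
    q = c // 2  # -> q = 10

Answer: 21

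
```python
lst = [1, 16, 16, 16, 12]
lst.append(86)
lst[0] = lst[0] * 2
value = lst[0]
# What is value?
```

Answer: 2

Derivation:
Trace (tracking value):
lst = [1, 16, 16, 16, 12]  # -> lst = [1, 16, 16, 16, 12]
lst.append(86)  # -> lst = [1, 16, 16, 16, 12, 86]
lst[0] = lst[0] * 2  # -> lst = [2, 16, 16, 16, 12, 86]
value = lst[0]  # -> value = 2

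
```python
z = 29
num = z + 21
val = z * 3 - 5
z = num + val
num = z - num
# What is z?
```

Trace (tracking z):
z = 29  # -> z = 29
num = z + 21  # -> num = 50
val = z * 3 - 5  # -> val = 82
z = num + val  # -> z = 132
num = z - num  # -> num = 82

Answer: 132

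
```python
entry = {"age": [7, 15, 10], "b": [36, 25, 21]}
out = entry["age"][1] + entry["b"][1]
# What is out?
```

Trace (tracking out):
entry = {'age': [7, 15, 10], 'b': [36, 25, 21]}  # -> entry = {'age': [7, 15, 10], 'b': [36, 25, 21]}
out = entry['age'][1] + entry['b'][1]  # -> out = 40

Answer: 40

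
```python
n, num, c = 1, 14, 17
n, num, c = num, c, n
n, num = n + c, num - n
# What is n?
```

Answer: 15

Derivation:
Trace (tracking n):
n, num, c = (1, 14, 17)  # -> n = 1, num = 14, c = 17
n, num, c = (num, c, n)  # -> n = 14, num = 17, c = 1
n, num = (n + c, num - n)  # -> n = 15, num = 3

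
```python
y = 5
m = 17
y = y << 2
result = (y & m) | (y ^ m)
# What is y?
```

Answer: 20

Derivation:
Trace (tracking y):
y = 5  # -> y = 5
m = 17  # -> m = 17
y = y << 2  # -> y = 20
result = y & m | y ^ m  # -> result = 21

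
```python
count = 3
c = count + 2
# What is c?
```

Answer: 5

Derivation:
Trace (tracking c):
count = 3  # -> count = 3
c = count + 2  # -> c = 5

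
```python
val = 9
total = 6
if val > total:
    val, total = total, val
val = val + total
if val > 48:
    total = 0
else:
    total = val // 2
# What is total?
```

Answer: 7

Derivation:
Trace (tracking total):
val = 9  # -> val = 9
total = 6  # -> total = 6
if val > total:  # condition is True
    val, total = (total, val)  # -> val = 6, total = 9
val = val + total  # -> val = 15
if val > 48:  # condition is False
else:
    total = val // 2  # -> total = 7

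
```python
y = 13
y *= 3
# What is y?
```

Trace (tracking y):
y = 13  # -> y = 13
y *= 3  # -> y = 39

Answer: 39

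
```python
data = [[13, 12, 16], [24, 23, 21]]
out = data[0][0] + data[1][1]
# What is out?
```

Answer: 36

Derivation:
Trace (tracking out):
data = [[13, 12, 16], [24, 23, 21]]  # -> data = [[13, 12, 16], [24, 23, 21]]
out = data[0][0] + data[1][1]  # -> out = 36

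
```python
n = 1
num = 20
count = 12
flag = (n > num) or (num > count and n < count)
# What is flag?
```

Trace (tracking flag):
n = 1  # -> n = 1
num = 20  # -> num = 20
count = 12  # -> count = 12
flag = n > num or (num > count and n < count)  # -> flag = True

Answer: True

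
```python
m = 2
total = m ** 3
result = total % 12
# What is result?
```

Answer: 8

Derivation:
Trace (tracking result):
m = 2  # -> m = 2
total = m ** 3  # -> total = 8
result = total % 12  # -> result = 8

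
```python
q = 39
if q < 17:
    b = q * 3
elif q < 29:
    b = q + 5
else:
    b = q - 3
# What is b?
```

Answer: 36

Derivation:
Trace (tracking b):
q = 39  # -> q = 39
if q < 17:  # condition is False
elif q < 29:  # condition is False
else:
    b = q - 3  # -> b = 36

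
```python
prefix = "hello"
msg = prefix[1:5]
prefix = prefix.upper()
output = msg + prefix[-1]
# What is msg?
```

Trace (tracking msg):
prefix = 'hello'  # -> prefix = 'hello'
msg = prefix[1:5]  # -> msg = 'ello'
prefix = prefix.upper()  # -> prefix = 'HELLO'
output = msg + prefix[-1]  # -> output = 'elloO'

Answer: 'ello'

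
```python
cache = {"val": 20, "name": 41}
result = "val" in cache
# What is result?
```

Trace (tracking result):
cache = {'val': 20, 'name': 41}  # -> cache = {'val': 20, 'name': 41}
result = 'val' in cache  # -> result = True

Answer: True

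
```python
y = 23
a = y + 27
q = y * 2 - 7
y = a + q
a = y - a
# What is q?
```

Answer: 39

Derivation:
Trace (tracking q):
y = 23  # -> y = 23
a = y + 27  # -> a = 50
q = y * 2 - 7  # -> q = 39
y = a + q  # -> y = 89
a = y - a  # -> a = 39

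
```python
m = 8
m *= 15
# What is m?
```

Answer: 120

Derivation:
Trace (tracking m):
m = 8  # -> m = 8
m *= 15  # -> m = 120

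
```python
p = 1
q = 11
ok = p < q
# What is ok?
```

Answer: True

Derivation:
Trace (tracking ok):
p = 1  # -> p = 1
q = 11  # -> q = 11
ok = p < q  # -> ok = True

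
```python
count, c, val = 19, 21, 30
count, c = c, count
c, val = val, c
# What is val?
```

Trace (tracking val):
count, c, val = (19, 21, 30)  # -> count = 19, c = 21, val = 30
count, c = (c, count)  # -> count = 21, c = 19
c, val = (val, c)  # -> c = 30, val = 19

Answer: 19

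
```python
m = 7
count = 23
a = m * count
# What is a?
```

Answer: 161

Derivation:
Trace (tracking a):
m = 7  # -> m = 7
count = 23  # -> count = 23
a = m * count  # -> a = 161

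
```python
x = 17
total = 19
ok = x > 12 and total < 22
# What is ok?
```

Answer: True

Derivation:
Trace (tracking ok):
x = 17  # -> x = 17
total = 19  # -> total = 19
ok = x > 12 and total < 22  # -> ok = True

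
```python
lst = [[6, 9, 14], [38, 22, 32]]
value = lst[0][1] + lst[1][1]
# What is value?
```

Answer: 31

Derivation:
Trace (tracking value):
lst = [[6, 9, 14], [38, 22, 32]]  # -> lst = [[6, 9, 14], [38, 22, 32]]
value = lst[0][1] + lst[1][1]  # -> value = 31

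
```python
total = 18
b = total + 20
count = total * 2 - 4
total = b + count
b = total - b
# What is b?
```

Trace (tracking b):
total = 18  # -> total = 18
b = total + 20  # -> b = 38
count = total * 2 - 4  # -> count = 32
total = b + count  # -> total = 70
b = total - b  # -> b = 32

Answer: 32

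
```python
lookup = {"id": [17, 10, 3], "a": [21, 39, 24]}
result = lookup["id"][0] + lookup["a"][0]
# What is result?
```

Trace (tracking result):
lookup = {'id': [17, 10, 3], 'a': [21, 39, 24]}  # -> lookup = {'id': [17, 10, 3], 'a': [21, 39, 24]}
result = lookup['id'][0] + lookup['a'][0]  # -> result = 38

Answer: 38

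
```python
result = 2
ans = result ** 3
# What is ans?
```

Answer: 8

Derivation:
Trace (tracking ans):
result = 2  # -> result = 2
ans = result ** 3  # -> ans = 8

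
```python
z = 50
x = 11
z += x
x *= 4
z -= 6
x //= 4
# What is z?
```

Trace (tracking z):
z = 50  # -> z = 50
x = 11  # -> x = 11
z += x  # -> z = 61
x *= 4  # -> x = 44
z -= 6  # -> z = 55
x //= 4  # -> x = 11

Answer: 55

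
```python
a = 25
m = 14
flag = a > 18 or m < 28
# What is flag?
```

Answer: True

Derivation:
Trace (tracking flag):
a = 25  # -> a = 25
m = 14  # -> m = 14
flag = a > 18 or m < 28  # -> flag = True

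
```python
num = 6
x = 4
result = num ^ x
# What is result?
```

Trace (tracking result):
num = 6  # -> num = 6
x = 4  # -> x = 4
result = num ^ x  # -> result = 2

Answer: 2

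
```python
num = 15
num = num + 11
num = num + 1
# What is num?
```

Trace (tracking num):
num = 15  # -> num = 15
num = num + 11  # -> num = 26
num = num + 1  # -> num = 27

Answer: 27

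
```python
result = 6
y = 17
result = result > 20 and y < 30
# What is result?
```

Answer: False

Derivation:
Trace (tracking result):
result = 6  # -> result = 6
y = 17  # -> y = 17
result = result > 20 and y < 30  # -> result = False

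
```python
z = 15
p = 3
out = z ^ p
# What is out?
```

Answer: 12

Derivation:
Trace (tracking out):
z = 15  # -> z = 15
p = 3  # -> p = 3
out = z ^ p  # -> out = 12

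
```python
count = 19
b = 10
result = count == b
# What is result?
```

Answer: False

Derivation:
Trace (tracking result):
count = 19  # -> count = 19
b = 10  # -> b = 10
result = count == b  # -> result = False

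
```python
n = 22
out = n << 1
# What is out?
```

Answer: 44

Derivation:
Trace (tracking out):
n = 22  # -> n = 22
out = n << 1  # -> out = 44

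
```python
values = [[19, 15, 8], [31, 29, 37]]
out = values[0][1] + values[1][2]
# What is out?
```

Answer: 52

Derivation:
Trace (tracking out):
values = [[19, 15, 8], [31, 29, 37]]  # -> values = [[19, 15, 8], [31, 29, 37]]
out = values[0][1] + values[1][2]  # -> out = 52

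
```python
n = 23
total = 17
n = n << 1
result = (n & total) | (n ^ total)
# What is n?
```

Answer: 46

Derivation:
Trace (tracking n):
n = 23  # -> n = 23
total = 17  # -> total = 17
n = n << 1  # -> n = 46
result = n & total | n ^ total  # -> result = 63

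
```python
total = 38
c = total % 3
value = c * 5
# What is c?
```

Answer: 2

Derivation:
Trace (tracking c):
total = 38  # -> total = 38
c = total % 3  # -> c = 2
value = c * 5  # -> value = 10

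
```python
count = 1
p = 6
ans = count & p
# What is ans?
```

Answer: 0

Derivation:
Trace (tracking ans):
count = 1  # -> count = 1
p = 6  # -> p = 6
ans = count & p  # -> ans = 0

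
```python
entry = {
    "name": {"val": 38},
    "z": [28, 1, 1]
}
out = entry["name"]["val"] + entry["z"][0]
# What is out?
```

Answer: 66

Derivation:
Trace (tracking out):
entry = {'name': {'val': 38}, 'z': [28, 1, 1]}  # -> entry = {'name': {'val': 38}, 'z': [28, 1, 1]}
out = entry['name']['val'] + entry['z'][0]  # -> out = 66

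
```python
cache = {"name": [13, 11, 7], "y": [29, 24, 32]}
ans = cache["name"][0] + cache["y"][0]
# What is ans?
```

Answer: 42

Derivation:
Trace (tracking ans):
cache = {'name': [13, 11, 7], 'y': [29, 24, 32]}  # -> cache = {'name': [13, 11, 7], 'y': [29, 24, 32]}
ans = cache['name'][0] + cache['y'][0]  # -> ans = 42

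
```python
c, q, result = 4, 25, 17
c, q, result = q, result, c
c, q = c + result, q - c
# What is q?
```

Answer: -8

Derivation:
Trace (tracking q):
c, q, result = (4, 25, 17)  # -> c = 4, q = 25, result = 17
c, q, result = (q, result, c)  # -> c = 25, q = 17, result = 4
c, q = (c + result, q - c)  # -> c = 29, q = -8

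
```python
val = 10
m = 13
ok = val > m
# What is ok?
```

Answer: False

Derivation:
Trace (tracking ok):
val = 10  # -> val = 10
m = 13  # -> m = 13
ok = val > m  # -> ok = False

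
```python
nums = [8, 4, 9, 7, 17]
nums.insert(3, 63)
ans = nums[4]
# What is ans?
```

Trace (tracking ans):
nums = [8, 4, 9, 7, 17]  # -> nums = [8, 4, 9, 7, 17]
nums.insert(3, 63)  # -> nums = [8, 4, 9, 63, 7, 17]
ans = nums[4]  # -> ans = 7

Answer: 7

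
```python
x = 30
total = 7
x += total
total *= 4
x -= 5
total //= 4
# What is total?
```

Trace (tracking total):
x = 30  # -> x = 30
total = 7  # -> total = 7
x += total  # -> x = 37
total *= 4  # -> total = 28
x -= 5  # -> x = 32
total //= 4  # -> total = 7

Answer: 7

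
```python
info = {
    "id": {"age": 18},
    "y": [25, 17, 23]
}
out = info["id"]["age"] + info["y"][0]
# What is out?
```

Trace (tracking out):
info = {'id': {'age': 18}, 'y': [25, 17, 23]}  # -> info = {'id': {'age': 18}, 'y': [25, 17, 23]}
out = info['id']['age'] + info['y'][0]  # -> out = 43

Answer: 43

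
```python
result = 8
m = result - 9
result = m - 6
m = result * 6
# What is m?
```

Answer: -42

Derivation:
Trace (tracking m):
result = 8  # -> result = 8
m = result - 9  # -> m = -1
result = m - 6  # -> result = -7
m = result * 6  # -> m = -42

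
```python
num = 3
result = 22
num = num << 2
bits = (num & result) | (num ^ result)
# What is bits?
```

Trace (tracking bits):
num = 3  # -> num = 3
result = 22  # -> result = 22
num = num << 2  # -> num = 12
bits = num & result | num ^ result  # -> bits = 30

Answer: 30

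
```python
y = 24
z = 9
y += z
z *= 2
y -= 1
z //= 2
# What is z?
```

Trace (tracking z):
y = 24  # -> y = 24
z = 9  # -> z = 9
y += z  # -> y = 33
z *= 2  # -> z = 18
y -= 1  # -> y = 32
z //= 2  # -> z = 9

Answer: 9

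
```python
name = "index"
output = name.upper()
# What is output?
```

Trace (tracking output):
name = 'index'  # -> name = 'index'
output = name.upper()  # -> output = 'INDEX'

Answer: 'INDEX'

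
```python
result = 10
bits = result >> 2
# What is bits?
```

Trace (tracking bits):
result = 10  # -> result = 10
bits = result >> 2  # -> bits = 2

Answer: 2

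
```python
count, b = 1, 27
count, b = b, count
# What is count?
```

Answer: 27

Derivation:
Trace (tracking count):
count, b = (1, 27)  # -> count = 1, b = 27
count, b = (b, count)  # -> count = 27, b = 1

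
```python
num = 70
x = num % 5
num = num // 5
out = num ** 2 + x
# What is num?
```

Trace (tracking num):
num = 70  # -> num = 70
x = num % 5  # -> x = 0
num = num // 5  # -> num = 14
out = num ** 2 + x  # -> out = 196

Answer: 14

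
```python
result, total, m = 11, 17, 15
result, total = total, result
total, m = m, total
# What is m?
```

Answer: 11

Derivation:
Trace (tracking m):
result, total, m = (11, 17, 15)  # -> result = 11, total = 17, m = 15
result, total = (total, result)  # -> result = 17, total = 11
total, m = (m, total)  # -> total = 15, m = 11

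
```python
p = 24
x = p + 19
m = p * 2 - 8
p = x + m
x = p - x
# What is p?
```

Trace (tracking p):
p = 24  # -> p = 24
x = p + 19  # -> x = 43
m = p * 2 - 8  # -> m = 40
p = x + m  # -> p = 83
x = p - x  # -> x = 40

Answer: 83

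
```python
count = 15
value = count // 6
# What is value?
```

Answer: 2

Derivation:
Trace (tracking value):
count = 15  # -> count = 15
value = count // 6  # -> value = 2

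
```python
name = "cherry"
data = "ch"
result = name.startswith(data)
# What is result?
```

Answer: True

Derivation:
Trace (tracking result):
name = 'cherry'  # -> name = 'cherry'
data = 'ch'  # -> data = 'ch'
result = name.startswith(data)  # -> result = True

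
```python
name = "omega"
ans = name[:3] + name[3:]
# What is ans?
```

Answer: 'omega'

Derivation:
Trace (tracking ans):
name = 'omega'  # -> name = 'omega'
ans = name[:3] + name[3:]  # -> ans = 'omega'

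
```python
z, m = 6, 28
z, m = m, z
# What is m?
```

Answer: 6

Derivation:
Trace (tracking m):
z, m = (6, 28)  # -> z = 6, m = 28
z, m = (m, z)  # -> z = 28, m = 6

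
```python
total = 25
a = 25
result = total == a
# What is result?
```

Trace (tracking result):
total = 25  # -> total = 25
a = 25  # -> a = 25
result = total == a  # -> result = True

Answer: True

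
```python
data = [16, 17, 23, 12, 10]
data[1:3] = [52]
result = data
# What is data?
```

Trace (tracking data):
data = [16, 17, 23, 12, 10]  # -> data = [16, 17, 23, 12, 10]
data[1:3] = [52]  # -> data = [16, 52, 12, 10]
result = data  # -> result = [16, 52, 12, 10]

Answer: [16, 52, 12, 10]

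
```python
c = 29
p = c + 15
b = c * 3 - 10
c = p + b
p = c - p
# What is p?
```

Trace (tracking p):
c = 29  # -> c = 29
p = c + 15  # -> p = 44
b = c * 3 - 10  # -> b = 77
c = p + b  # -> c = 121
p = c - p  # -> p = 77

Answer: 77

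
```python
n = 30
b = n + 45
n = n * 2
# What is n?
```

Trace (tracking n):
n = 30  # -> n = 30
b = n + 45  # -> b = 75
n = n * 2  # -> n = 60

Answer: 60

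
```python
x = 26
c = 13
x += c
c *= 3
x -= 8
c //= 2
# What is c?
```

Answer: 19

Derivation:
Trace (tracking c):
x = 26  # -> x = 26
c = 13  # -> c = 13
x += c  # -> x = 39
c *= 3  # -> c = 39
x -= 8  # -> x = 31
c //= 2  # -> c = 19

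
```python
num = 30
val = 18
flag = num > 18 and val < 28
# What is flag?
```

Answer: True

Derivation:
Trace (tracking flag):
num = 30  # -> num = 30
val = 18  # -> val = 18
flag = num > 18 and val < 28  # -> flag = True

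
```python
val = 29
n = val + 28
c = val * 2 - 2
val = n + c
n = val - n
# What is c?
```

Answer: 56

Derivation:
Trace (tracking c):
val = 29  # -> val = 29
n = val + 28  # -> n = 57
c = val * 2 - 2  # -> c = 56
val = n + c  # -> val = 113
n = val - n  # -> n = 56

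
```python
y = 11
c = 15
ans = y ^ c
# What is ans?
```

Trace (tracking ans):
y = 11  # -> y = 11
c = 15  # -> c = 15
ans = y ^ c  # -> ans = 4

Answer: 4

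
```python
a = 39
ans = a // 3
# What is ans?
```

Trace (tracking ans):
a = 39  # -> a = 39
ans = a // 3  # -> ans = 13

Answer: 13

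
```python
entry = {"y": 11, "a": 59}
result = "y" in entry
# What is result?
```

Answer: True

Derivation:
Trace (tracking result):
entry = {'y': 11, 'a': 59}  # -> entry = {'y': 11, 'a': 59}
result = 'y' in entry  # -> result = True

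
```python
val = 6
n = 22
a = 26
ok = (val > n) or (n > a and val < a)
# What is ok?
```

Trace (tracking ok):
val = 6  # -> val = 6
n = 22  # -> n = 22
a = 26  # -> a = 26
ok = val > n or (n > a and val < a)  # -> ok = False

Answer: False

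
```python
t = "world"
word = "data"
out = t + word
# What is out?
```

Trace (tracking out):
t = 'world'  # -> t = 'world'
word = 'data'  # -> word = 'data'
out = t + word  # -> out = 'worlddata'

Answer: 'worlddata'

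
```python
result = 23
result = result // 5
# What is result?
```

Answer: 4

Derivation:
Trace (tracking result):
result = 23  # -> result = 23
result = result // 5  # -> result = 4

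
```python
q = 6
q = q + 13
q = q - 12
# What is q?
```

Trace (tracking q):
q = 6  # -> q = 6
q = q + 13  # -> q = 19
q = q - 12  # -> q = 7

Answer: 7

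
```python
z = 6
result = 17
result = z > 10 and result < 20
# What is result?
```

Trace (tracking result):
z = 6  # -> z = 6
result = 17  # -> result = 17
result = z > 10 and result < 20  # -> result = False

Answer: False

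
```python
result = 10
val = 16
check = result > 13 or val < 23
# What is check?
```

Answer: True

Derivation:
Trace (tracking check):
result = 10  # -> result = 10
val = 16  # -> val = 16
check = result > 13 or val < 23  # -> check = True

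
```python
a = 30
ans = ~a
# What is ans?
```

Answer: -31

Derivation:
Trace (tracking ans):
a = 30  # -> a = 30
ans = ~a  # -> ans = -31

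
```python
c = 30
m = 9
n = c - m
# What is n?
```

Trace (tracking n):
c = 30  # -> c = 30
m = 9  # -> m = 9
n = c - m  # -> n = 21

Answer: 21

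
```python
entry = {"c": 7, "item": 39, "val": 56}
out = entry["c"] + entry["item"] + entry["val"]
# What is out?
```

Trace (tracking out):
entry = {'c': 7, 'item': 39, 'val': 56}  # -> entry = {'c': 7, 'item': 39, 'val': 56}
out = entry['c'] + entry['item'] + entry['val']  # -> out = 102

Answer: 102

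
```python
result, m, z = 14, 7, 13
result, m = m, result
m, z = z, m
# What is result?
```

Answer: 7

Derivation:
Trace (tracking result):
result, m, z = (14, 7, 13)  # -> result = 14, m = 7, z = 13
result, m = (m, result)  # -> result = 7, m = 14
m, z = (z, m)  # -> m = 13, z = 14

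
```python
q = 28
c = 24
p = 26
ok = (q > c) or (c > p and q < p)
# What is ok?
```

Answer: True

Derivation:
Trace (tracking ok):
q = 28  # -> q = 28
c = 24  # -> c = 24
p = 26  # -> p = 26
ok = q > c or (c > p and q < p)  # -> ok = True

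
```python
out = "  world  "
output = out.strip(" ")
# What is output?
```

Answer: 'world'

Derivation:
Trace (tracking output):
out = '  world  '  # -> out = '  world  '
output = out.strip(' ')  # -> output = 'world'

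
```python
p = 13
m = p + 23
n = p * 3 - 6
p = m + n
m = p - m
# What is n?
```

Trace (tracking n):
p = 13  # -> p = 13
m = p + 23  # -> m = 36
n = p * 3 - 6  # -> n = 33
p = m + n  # -> p = 69
m = p - m  # -> m = 33

Answer: 33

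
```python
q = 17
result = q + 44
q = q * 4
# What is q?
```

Trace (tracking q):
q = 17  # -> q = 17
result = q + 44  # -> result = 61
q = q * 4  # -> q = 68

Answer: 68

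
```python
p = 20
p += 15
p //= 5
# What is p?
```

Trace (tracking p):
p = 20  # -> p = 20
p += 15  # -> p = 35
p //= 5  # -> p = 7

Answer: 7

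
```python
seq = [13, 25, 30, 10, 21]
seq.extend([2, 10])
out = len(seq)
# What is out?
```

Answer: 7

Derivation:
Trace (tracking out):
seq = [13, 25, 30, 10, 21]  # -> seq = [13, 25, 30, 10, 21]
seq.extend([2, 10])  # -> seq = [13, 25, 30, 10, 21, 2, 10]
out = len(seq)  # -> out = 7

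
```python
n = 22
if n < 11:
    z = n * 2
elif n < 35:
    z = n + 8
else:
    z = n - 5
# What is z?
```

Answer: 30

Derivation:
Trace (tracking z):
n = 22  # -> n = 22
if n < 11:  # condition is False
elif n < 35:  # condition is True
    z = n + 8  # -> z = 30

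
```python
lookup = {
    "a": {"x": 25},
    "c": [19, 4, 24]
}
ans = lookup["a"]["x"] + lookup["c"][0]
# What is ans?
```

Trace (tracking ans):
lookup = {'a': {'x': 25}, 'c': [19, 4, 24]}  # -> lookup = {'a': {'x': 25}, 'c': [19, 4, 24]}
ans = lookup['a']['x'] + lookup['c'][0]  # -> ans = 44

Answer: 44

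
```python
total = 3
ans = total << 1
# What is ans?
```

Answer: 6

Derivation:
Trace (tracking ans):
total = 3  # -> total = 3
ans = total << 1  # -> ans = 6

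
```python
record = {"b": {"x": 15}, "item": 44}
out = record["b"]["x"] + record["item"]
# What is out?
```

Trace (tracking out):
record = {'b': {'x': 15}, 'item': 44}  # -> record = {'b': {'x': 15}, 'item': 44}
out = record['b']['x'] + record['item']  # -> out = 59

Answer: 59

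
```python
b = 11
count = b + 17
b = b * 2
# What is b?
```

Trace (tracking b):
b = 11  # -> b = 11
count = b + 17  # -> count = 28
b = b * 2  # -> b = 22

Answer: 22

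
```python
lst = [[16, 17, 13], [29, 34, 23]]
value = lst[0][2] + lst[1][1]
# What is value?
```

Answer: 47

Derivation:
Trace (tracking value):
lst = [[16, 17, 13], [29, 34, 23]]  # -> lst = [[16, 17, 13], [29, 34, 23]]
value = lst[0][2] + lst[1][1]  # -> value = 47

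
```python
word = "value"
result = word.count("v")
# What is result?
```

Answer: 1

Derivation:
Trace (tracking result):
word = 'value'  # -> word = 'value'
result = word.count('v')  # -> result = 1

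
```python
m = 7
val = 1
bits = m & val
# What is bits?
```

Answer: 1

Derivation:
Trace (tracking bits):
m = 7  # -> m = 7
val = 1  # -> val = 1
bits = m & val  # -> bits = 1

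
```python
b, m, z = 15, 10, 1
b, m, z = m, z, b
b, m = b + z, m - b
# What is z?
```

Answer: 15

Derivation:
Trace (tracking z):
b, m, z = (15, 10, 1)  # -> b = 15, m = 10, z = 1
b, m, z = (m, z, b)  # -> b = 10, m = 1, z = 15
b, m = (b + z, m - b)  # -> b = 25, m = -9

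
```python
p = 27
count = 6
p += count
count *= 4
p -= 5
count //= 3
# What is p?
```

Answer: 28

Derivation:
Trace (tracking p):
p = 27  # -> p = 27
count = 6  # -> count = 6
p += count  # -> p = 33
count *= 4  # -> count = 24
p -= 5  # -> p = 28
count //= 3  # -> count = 8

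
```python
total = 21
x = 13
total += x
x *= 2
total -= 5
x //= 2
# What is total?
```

Trace (tracking total):
total = 21  # -> total = 21
x = 13  # -> x = 13
total += x  # -> total = 34
x *= 2  # -> x = 26
total -= 5  # -> total = 29
x //= 2  # -> x = 13

Answer: 29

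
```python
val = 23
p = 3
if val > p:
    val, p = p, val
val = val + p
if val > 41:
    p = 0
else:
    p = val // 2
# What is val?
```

Trace (tracking val):
val = 23  # -> val = 23
p = 3  # -> p = 3
if val > p:  # condition is True
    val, p = (p, val)  # -> val = 3, p = 23
val = val + p  # -> val = 26
if val > 41:  # condition is False
else:
    p = val // 2  # -> p = 13

Answer: 26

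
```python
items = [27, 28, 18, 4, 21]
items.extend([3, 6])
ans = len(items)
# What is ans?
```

Answer: 7

Derivation:
Trace (tracking ans):
items = [27, 28, 18, 4, 21]  # -> items = [27, 28, 18, 4, 21]
items.extend([3, 6])  # -> items = [27, 28, 18, 4, 21, 3, 6]
ans = len(items)  # -> ans = 7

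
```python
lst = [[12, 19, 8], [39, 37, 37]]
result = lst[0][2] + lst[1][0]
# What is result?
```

Answer: 47

Derivation:
Trace (tracking result):
lst = [[12, 19, 8], [39, 37, 37]]  # -> lst = [[12, 19, 8], [39, 37, 37]]
result = lst[0][2] + lst[1][0]  # -> result = 47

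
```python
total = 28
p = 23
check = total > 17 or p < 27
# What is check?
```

Trace (tracking check):
total = 28  # -> total = 28
p = 23  # -> p = 23
check = total > 17 or p < 27  # -> check = True

Answer: True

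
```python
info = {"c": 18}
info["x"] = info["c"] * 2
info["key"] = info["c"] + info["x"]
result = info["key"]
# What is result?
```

Trace (tracking result):
info = {'c': 18}  # -> info = {'c': 18}
info['x'] = info['c'] * 2  # -> info = {'c': 18, 'x': 36}
info['key'] = info['c'] + info['x']  # -> info = {'c': 18, 'x': 36, 'key': 54}
result = info['key']  # -> result = 54

Answer: 54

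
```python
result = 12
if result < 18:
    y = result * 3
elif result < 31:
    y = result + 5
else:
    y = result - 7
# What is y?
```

Answer: 36

Derivation:
Trace (tracking y):
result = 12  # -> result = 12
if result < 18:  # condition is True
    y = result * 3  # -> y = 36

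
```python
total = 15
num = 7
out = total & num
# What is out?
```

Answer: 7

Derivation:
Trace (tracking out):
total = 15  # -> total = 15
num = 7  # -> num = 7
out = total & num  # -> out = 7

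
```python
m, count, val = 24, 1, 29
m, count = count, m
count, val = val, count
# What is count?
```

Answer: 29

Derivation:
Trace (tracking count):
m, count, val = (24, 1, 29)  # -> m = 24, count = 1, val = 29
m, count = (count, m)  # -> m = 1, count = 24
count, val = (val, count)  # -> count = 29, val = 24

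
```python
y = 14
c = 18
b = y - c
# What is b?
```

Trace (tracking b):
y = 14  # -> y = 14
c = 18  # -> c = 18
b = y - c  # -> b = -4

Answer: -4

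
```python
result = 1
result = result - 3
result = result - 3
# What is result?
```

Answer: -5

Derivation:
Trace (tracking result):
result = 1  # -> result = 1
result = result - 3  # -> result = -2
result = result - 3  # -> result = -5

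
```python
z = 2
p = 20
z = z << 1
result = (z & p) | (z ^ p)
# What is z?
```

Answer: 4

Derivation:
Trace (tracking z):
z = 2  # -> z = 2
p = 20  # -> p = 20
z = z << 1  # -> z = 4
result = z & p | z ^ p  # -> result = 20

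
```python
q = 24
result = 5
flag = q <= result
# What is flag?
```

Answer: False

Derivation:
Trace (tracking flag):
q = 24  # -> q = 24
result = 5  # -> result = 5
flag = q <= result  # -> flag = False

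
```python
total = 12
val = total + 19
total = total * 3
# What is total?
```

Trace (tracking total):
total = 12  # -> total = 12
val = total + 19  # -> val = 31
total = total * 3  # -> total = 36

Answer: 36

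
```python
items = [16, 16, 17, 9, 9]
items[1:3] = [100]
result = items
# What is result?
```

Answer: [16, 100, 9, 9]

Derivation:
Trace (tracking result):
items = [16, 16, 17, 9, 9]  # -> items = [16, 16, 17, 9, 9]
items[1:3] = [100]  # -> items = [16, 100, 9, 9]
result = items  # -> result = [16, 100, 9, 9]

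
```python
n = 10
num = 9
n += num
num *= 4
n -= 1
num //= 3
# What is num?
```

Answer: 12

Derivation:
Trace (tracking num):
n = 10  # -> n = 10
num = 9  # -> num = 9
n += num  # -> n = 19
num *= 4  # -> num = 36
n -= 1  # -> n = 18
num //= 3  # -> num = 12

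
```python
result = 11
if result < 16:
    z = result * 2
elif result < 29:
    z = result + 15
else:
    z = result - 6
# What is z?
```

Answer: 22

Derivation:
Trace (tracking z):
result = 11  # -> result = 11
if result < 16:  # condition is True
    z = result * 2  # -> z = 22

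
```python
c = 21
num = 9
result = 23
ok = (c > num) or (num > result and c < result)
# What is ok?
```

Answer: True

Derivation:
Trace (tracking ok):
c = 21  # -> c = 21
num = 9  # -> num = 9
result = 23  # -> result = 23
ok = c > num or (num > result and c < result)  # -> ok = True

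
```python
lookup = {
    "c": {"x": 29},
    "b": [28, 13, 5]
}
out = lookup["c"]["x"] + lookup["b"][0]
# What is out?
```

Trace (tracking out):
lookup = {'c': {'x': 29}, 'b': [28, 13, 5]}  # -> lookup = {'c': {'x': 29}, 'b': [28, 13, 5]}
out = lookup['c']['x'] + lookup['b'][0]  # -> out = 57

Answer: 57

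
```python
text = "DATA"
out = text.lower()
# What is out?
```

Answer: 'data'

Derivation:
Trace (tracking out):
text = 'DATA'  # -> text = 'DATA'
out = text.lower()  # -> out = 'data'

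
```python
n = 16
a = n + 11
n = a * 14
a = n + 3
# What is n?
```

Trace (tracking n):
n = 16  # -> n = 16
a = n + 11  # -> a = 27
n = a * 14  # -> n = 378
a = n + 3  # -> a = 381

Answer: 378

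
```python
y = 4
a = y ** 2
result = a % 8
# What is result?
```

Answer: 0

Derivation:
Trace (tracking result):
y = 4  # -> y = 4
a = y ** 2  # -> a = 16
result = a % 8  # -> result = 0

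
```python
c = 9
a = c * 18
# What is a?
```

Trace (tracking a):
c = 9  # -> c = 9
a = c * 18  # -> a = 162

Answer: 162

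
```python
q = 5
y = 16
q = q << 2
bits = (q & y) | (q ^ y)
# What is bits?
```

Trace (tracking bits):
q = 5  # -> q = 5
y = 16  # -> y = 16
q = q << 2  # -> q = 20
bits = q & y | q ^ y  # -> bits = 20

Answer: 20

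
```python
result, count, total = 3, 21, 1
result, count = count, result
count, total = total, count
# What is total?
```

Answer: 3

Derivation:
Trace (tracking total):
result, count, total = (3, 21, 1)  # -> result = 3, count = 21, total = 1
result, count = (count, result)  # -> result = 21, count = 3
count, total = (total, count)  # -> count = 1, total = 3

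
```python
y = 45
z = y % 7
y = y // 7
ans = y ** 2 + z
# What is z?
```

Answer: 3

Derivation:
Trace (tracking z):
y = 45  # -> y = 45
z = y % 7  # -> z = 3
y = y // 7  # -> y = 6
ans = y ** 2 + z  # -> ans = 39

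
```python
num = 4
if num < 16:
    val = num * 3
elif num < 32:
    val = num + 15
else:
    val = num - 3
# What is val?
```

Answer: 12

Derivation:
Trace (tracking val):
num = 4  # -> num = 4
if num < 16:  # condition is True
    val = num * 3  # -> val = 12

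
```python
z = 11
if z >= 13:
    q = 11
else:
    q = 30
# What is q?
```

Answer: 30

Derivation:
Trace (tracking q):
z = 11  # -> z = 11
if z >= 13:  # condition is False
else:
    q = 30  # -> q = 30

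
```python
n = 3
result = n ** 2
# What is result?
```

Trace (tracking result):
n = 3  # -> n = 3
result = n ** 2  # -> result = 9

Answer: 9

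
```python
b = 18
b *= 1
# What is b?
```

Trace (tracking b):
b = 18  # -> b = 18
b *= 1  # -> b = 18

Answer: 18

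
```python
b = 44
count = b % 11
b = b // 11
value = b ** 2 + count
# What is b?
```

Answer: 4

Derivation:
Trace (tracking b):
b = 44  # -> b = 44
count = b % 11  # -> count = 0
b = b // 11  # -> b = 4
value = b ** 2 + count  # -> value = 16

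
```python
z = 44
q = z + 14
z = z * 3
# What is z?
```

Trace (tracking z):
z = 44  # -> z = 44
q = z + 14  # -> q = 58
z = z * 3  # -> z = 132

Answer: 132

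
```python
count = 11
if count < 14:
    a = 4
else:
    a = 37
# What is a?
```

Answer: 4

Derivation:
Trace (tracking a):
count = 11  # -> count = 11
if count < 14:  # condition is True
    a = 4  # -> a = 4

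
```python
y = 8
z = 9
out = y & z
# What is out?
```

Trace (tracking out):
y = 8  # -> y = 8
z = 9  # -> z = 9
out = y & z  # -> out = 8

Answer: 8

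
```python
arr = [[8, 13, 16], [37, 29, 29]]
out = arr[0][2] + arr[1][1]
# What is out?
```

Trace (tracking out):
arr = [[8, 13, 16], [37, 29, 29]]  # -> arr = [[8, 13, 16], [37, 29, 29]]
out = arr[0][2] + arr[1][1]  # -> out = 45

Answer: 45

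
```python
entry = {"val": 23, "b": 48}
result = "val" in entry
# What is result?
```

Answer: True

Derivation:
Trace (tracking result):
entry = {'val': 23, 'b': 48}  # -> entry = {'val': 23, 'b': 48}
result = 'val' in entry  # -> result = True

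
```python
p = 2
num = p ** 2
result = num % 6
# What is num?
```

Trace (tracking num):
p = 2  # -> p = 2
num = p ** 2  # -> num = 4
result = num % 6  # -> result = 4

Answer: 4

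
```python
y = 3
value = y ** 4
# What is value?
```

Trace (tracking value):
y = 3  # -> y = 3
value = y ** 4  # -> value = 81

Answer: 81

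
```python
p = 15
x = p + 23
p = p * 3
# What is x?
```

Answer: 38

Derivation:
Trace (tracking x):
p = 15  # -> p = 15
x = p + 23  # -> x = 38
p = p * 3  # -> p = 45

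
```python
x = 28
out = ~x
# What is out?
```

Trace (tracking out):
x = 28  # -> x = 28
out = ~x  # -> out = -29

Answer: -29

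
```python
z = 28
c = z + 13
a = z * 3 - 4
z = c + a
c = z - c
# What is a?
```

Answer: 80

Derivation:
Trace (tracking a):
z = 28  # -> z = 28
c = z + 13  # -> c = 41
a = z * 3 - 4  # -> a = 80
z = c + a  # -> z = 121
c = z - c  # -> c = 80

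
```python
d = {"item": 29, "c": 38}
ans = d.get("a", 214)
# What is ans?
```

Trace (tracking ans):
d = {'item': 29, 'c': 38}  # -> d = {'item': 29, 'c': 38}
ans = d.get('a', 214)  # -> ans = 214

Answer: 214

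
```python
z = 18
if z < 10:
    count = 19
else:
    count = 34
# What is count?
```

Answer: 34

Derivation:
Trace (tracking count):
z = 18  # -> z = 18
if z < 10:  # condition is False
else:
    count = 34  # -> count = 34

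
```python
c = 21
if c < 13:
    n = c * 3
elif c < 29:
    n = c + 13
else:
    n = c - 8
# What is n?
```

Answer: 34

Derivation:
Trace (tracking n):
c = 21  # -> c = 21
if c < 13:  # condition is False
elif c < 29:  # condition is True
    n = c + 13  # -> n = 34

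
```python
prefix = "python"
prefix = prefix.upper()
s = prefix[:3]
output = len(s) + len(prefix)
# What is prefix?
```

Trace (tracking prefix):
prefix = 'python'  # -> prefix = 'python'
prefix = prefix.upper()  # -> prefix = 'PYTHON'
s = prefix[:3]  # -> s = 'PYT'
output = len(s) + len(prefix)  # -> output = 9

Answer: 'PYTHON'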